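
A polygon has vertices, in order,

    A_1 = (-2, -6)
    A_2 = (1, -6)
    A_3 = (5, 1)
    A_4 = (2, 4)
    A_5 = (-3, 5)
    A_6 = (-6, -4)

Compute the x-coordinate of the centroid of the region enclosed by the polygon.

-110/159

Apply Gauss's area formula. First the cross-terms c_i = x_i·y_{i+1} − x_{i+1}·y_i:
  18, 31, 18, 22, 42, 28  ⇒  2A = 159, A = 79.5.
Then Σ (x_i + x_{i+1})·c_i = -330, so x̄ = -330 / (6·79.5) = -110/159.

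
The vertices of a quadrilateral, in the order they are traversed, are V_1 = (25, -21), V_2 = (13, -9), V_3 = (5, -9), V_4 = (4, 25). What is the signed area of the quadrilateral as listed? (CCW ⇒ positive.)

-286

Apply the shoelace formula: 2A = Σ (x_i·y_{i+1} − x_{i+1}·y_i), indices taken mod 4.
Σ = (48) + (-72) + (161) + (-709) = -572
Signed area = Σ/2 = -286 (negative ⇒ clockwise traversal).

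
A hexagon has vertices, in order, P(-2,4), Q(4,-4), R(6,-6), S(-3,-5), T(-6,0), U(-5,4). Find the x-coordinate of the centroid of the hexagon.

Apply the surveyor's formula. First the cross-terms c_i = x_i·y_{i+1} − x_{i+1}·y_i:
  -8, 0, -48, -30, -24, -12  ⇒  2A = -122, A = -61.
Then Σ (x_i + x_{i+1})·c_i = 458, so x̄ = 458 / (6·(-61)) = -229/183.

-229/183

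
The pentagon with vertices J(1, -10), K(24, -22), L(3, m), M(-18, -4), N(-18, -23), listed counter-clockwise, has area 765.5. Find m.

17

The doubled signed area Σ (x_i y_{i+1} − x_{i+1} y_i) is linear in m.
With m=0 it equals 817; the coefficient of m is 42 (from the two edges through L).
So 42·m + 817 = 2·765.5 = 1531 ⇒ m = 17.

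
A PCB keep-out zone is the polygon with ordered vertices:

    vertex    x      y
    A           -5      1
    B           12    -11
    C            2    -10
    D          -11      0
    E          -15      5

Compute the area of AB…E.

Apply Gauss's area formula: 2A = Σ (x_i·y_{i+1} − x_{i+1}·y_i), indices taken mod 5.
Σ = (43) + (-98) + (-110) + (-55) + (10) = -210
Area = |Σ|/2 = 105.

105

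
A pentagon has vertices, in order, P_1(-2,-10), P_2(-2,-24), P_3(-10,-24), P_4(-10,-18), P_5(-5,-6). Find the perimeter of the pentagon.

|P_1P_2| = √((0)² + (-14)²) = √196 = 14
|P_2P_3| = √((-8)² + (0)²) = √64 = 8
|P_3P_4| = √((0)² + (6)²) = √36 = 6
|P_4P_5| = √((5)² + (12)²) = √169 = 13
|P_5P_1| = √((3)² + (-4)²) = √25 = 5
Perimeter = 14 + 8 + 6 + 13 + 5 = 46.

46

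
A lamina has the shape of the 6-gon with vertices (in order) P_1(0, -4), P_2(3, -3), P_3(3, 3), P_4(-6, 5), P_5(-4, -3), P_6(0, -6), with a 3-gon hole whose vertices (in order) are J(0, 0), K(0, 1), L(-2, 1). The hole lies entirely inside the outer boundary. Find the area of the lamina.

Outer boundary:
Σ = (12) + (18) + (33) + (38) + (24) + (0) = 125
Area = |Σ|/2 = 62.5.
Hole:
Apply Gauss's area formula: 2A = Σ (x_i·y_{i+1} − x_{i+1}·y_i), indices taken mod 3.
Σ = (0) + (2) + (0) = 2
Area = |Σ|/2 = 1.
Net area = 62.5 − 1 = 61.5.

61.5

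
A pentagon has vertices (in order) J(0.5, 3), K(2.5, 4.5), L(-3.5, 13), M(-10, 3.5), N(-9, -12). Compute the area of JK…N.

Apply the shoelace (surveyor's) formula: 2A = Σ (x_i·y_{i+1} − x_{i+1}·y_i), indices taken mod 5.
Σ = (-5.25) + (48.25) + (117.75) + (151.5) + (-21) = 291.25
Area = |Σ|/2 = 145.625.

145.625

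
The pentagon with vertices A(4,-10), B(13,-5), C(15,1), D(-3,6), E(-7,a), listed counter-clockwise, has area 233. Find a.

-9

Write out the shoelace sum; only the two edges meeting at E involve a:
2·Area = [((-3)·a − (-7)·6) + ((-7)·(-10) − 4·a)] + 291
       = -7·a + 403 = 466
⇒ a = -9.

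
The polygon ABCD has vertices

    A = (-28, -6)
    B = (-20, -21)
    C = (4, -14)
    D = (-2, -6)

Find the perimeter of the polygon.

|AB| = √((8)² + (-15)²) = √289 = 17
|BC| = √((24)² + (7)²) = √625 = 25
|CD| = √((-6)² + (8)²) = √100 = 10
|DA| = √((-26)² + (0)²) = √676 = 26
Perimeter = 17 + 25 + 10 + 26 = 78.

78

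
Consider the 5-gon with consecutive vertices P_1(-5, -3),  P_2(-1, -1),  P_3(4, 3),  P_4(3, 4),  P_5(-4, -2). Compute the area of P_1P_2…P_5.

Apply Gauss's area formula: 2A = Σ (x_i·y_{i+1} − x_{i+1}·y_i), indices taken mod 5.
Σ = (2) + (1) + (7) + (10) + (2) = 22
Area = |Σ|/2 = 11.

11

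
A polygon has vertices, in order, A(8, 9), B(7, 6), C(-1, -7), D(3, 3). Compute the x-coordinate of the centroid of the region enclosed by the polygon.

Apply the shoelace formula. First the cross-terms c_i = x_i·y_{i+1} − x_{i+1}·y_i:
  -15, -43, 18, 3  ⇒  2A = -37, A = -18.5.
Then Σ (x_i + x_{i+1})·c_i = -414, so x̄ = -414 / (6·(-18.5)) = 138/37.

138/37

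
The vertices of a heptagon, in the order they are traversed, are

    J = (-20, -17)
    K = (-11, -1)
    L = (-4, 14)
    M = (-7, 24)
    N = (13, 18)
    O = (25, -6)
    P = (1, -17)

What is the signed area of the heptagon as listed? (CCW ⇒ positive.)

-1032.5

J→K: (-20)(-1) − (-11)(-17) = -167
K→L: (-11)(14) − (-4)(-1) = -158
L→M: (-4)(24) − (-7)(14) = 2
M→N: (-7)(18) − (13)(24) = -438
N→O: (13)(-6) − (25)(18) = -528
O→P: (25)(-17) − (1)(-6) = -419
P→J: (1)(-17) − (-20)(-17) = -357
Σ = -2065
Signed area = Σ/2 = -1032.5 (negative ⇒ clockwise traversal).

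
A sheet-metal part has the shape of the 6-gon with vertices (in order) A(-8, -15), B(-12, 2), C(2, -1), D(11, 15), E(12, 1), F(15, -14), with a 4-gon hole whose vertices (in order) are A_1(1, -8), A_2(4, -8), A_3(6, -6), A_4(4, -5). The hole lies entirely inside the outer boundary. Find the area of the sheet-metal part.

Outer boundary:
Apply the surveyor's formula: 2A = Σ (x_i·y_{i+1} − x_{i+1}·y_i), indices taken mod 6.
A→B: (-8)(2) − (-12)(-15) = -196
B→C: (-12)(-1) − (2)(2) = 8
C→D: (2)(15) − (11)(-1) = 41
D→E: (11)(1) − (12)(15) = -169
E→F: (12)(-14) − (15)(1) = -183
F→A: (15)(-15) − (-8)(-14) = -337
Σ = -836
Area = |Σ|/2 = 418.
Hole:
Apply the shoelace formula: 2A = Σ (x_i·y_{i+1} − x_{i+1}·y_i), indices taken mod 4.
Σ = (24) + (24) + (-6) + (-27) = 15
Area = |Σ|/2 = 7.5.
Net area = 418 − 7.5 = 410.5.

410.5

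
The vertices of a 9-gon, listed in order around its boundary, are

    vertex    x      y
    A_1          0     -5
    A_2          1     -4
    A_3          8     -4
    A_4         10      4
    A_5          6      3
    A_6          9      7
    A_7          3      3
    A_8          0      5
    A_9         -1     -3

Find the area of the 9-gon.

Apply the shoelace formula: 2A = Σ (x_i·y_{i+1} − x_{i+1}·y_i), indices taken mod 9.
A_1→A_2: (0)(-4) − (1)(-5) = 5
A_2→A_3: (1)(-4) − (8)(-4) = 28
A_3→A_4: (8)(4) − (10)(-4) = 72
A_4→A_5: (10)(3) − (6)(4) = 6
A_5→A_6: (6)(7) − (9)(3) = 15
A_6→A_7: (9)(3) − (3)(7) = 6
A_7→A_8: (3)(5) − (0)(3) = 15
A_8→A_9: (0)(-3) − (-1)(5) = 5
A_9→A_1: (-1)(-5) − (0)(-3) = 5
Σ = 157
Area = |Σ|/2 = 78.5.

78.5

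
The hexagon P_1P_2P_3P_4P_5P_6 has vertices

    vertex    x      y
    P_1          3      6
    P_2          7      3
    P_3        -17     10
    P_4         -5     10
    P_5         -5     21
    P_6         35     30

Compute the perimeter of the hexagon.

134

|P_1P_2| = √((4)² + (-3)²) = √25 = 5
|P_2P_3| = √((-24)² + (7)²) = √625 = 25
|P_3P_4| = √((12)² + (0)²) = √144 = 12
|P_4P_5| = √((0)² + (11)²) = √121 = 11
|P_5P_6| = √((40)² + (9)²) = √1681 = 41
|P_6P_1| = √((-32)² + (-24)²) = √1600 = 40
Perimeter = 5 + 25 + 12 + 11 + 41 + 40 = 134.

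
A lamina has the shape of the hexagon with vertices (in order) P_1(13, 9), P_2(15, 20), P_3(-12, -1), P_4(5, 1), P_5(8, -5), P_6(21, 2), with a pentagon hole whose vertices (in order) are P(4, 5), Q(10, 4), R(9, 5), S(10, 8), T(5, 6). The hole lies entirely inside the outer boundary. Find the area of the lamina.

285.5

Outer boundary:
Apply the shoelace (surveyor's) formula: 2A = Σ (x_i·y_{i+1} − x_{i+1}·y_i), indices taken mod 6.
P_1→P_2: (13)(20) − (15)(9) = 125
P_2→P_3: (15)(-1) − (-12)(20) = 225
P_3→P_4: (-12)(1) − (5)(-1) = -7
P_4→P_5: (5)(-5) − (8)(1) = -33
P_5→P_6: (8)(2) − (21)(-5) = 121
P_6→P_1: (21)(9) − (13)(2) = 163
Σ = 594
Area = |Σ|/2 = 297.
Hole:
Apply Gauss's area formula: 2A = Σ (x_i·y_{i+1} − x_{i+1}·y_i), indices taken mod 5.
Σ = (-34) + (14) + (22) + (20) + (1) = 23
Area = |Σ|/2 = 11.5.
Net area = 297 − 11.5 = 285.5.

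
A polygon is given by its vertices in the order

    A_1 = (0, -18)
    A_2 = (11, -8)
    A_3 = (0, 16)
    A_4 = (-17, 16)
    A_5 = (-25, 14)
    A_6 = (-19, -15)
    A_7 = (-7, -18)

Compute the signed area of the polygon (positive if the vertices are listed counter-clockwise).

906

Σ = (198) + (176) + (272) + (162) + (641) + (237) + (126) = 1812
Signed area = Σ/2 = 906 (positive ⇒ counter-clockwise traversal).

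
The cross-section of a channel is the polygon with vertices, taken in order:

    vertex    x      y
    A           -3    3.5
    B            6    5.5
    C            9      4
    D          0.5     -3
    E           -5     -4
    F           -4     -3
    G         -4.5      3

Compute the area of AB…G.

Apply the surveyor's formula: 2A = Σ (x_i·y_{i+1} − x_{i+1}·y_i), indices taken mod 7.
A→B: (-3)(5.5) − (6)(3.5) = -37.5
B→C: (6)(4) − (9)(5.5) = -25.5
C→D: (9)(-3) − (0.5)(4) = -29
D→E: (0.5)(-4) − (-5)(-3) = -17
E→F: (-5)(-3) − (-4)(-4) = -1
F→G: (-4)(3) − (-4.5)(-3) = -25.5
G→A: (-4.5)(3.5) − (-3)(3) = -6.75
Σ = -142.25
Area = |Σ|/2 = 71.125.

71.125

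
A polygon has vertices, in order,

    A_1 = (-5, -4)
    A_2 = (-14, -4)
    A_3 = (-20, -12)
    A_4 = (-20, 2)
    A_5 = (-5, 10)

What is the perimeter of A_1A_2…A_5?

|A_1A_2| = √((-9)² + (0)²) = √81 = 9
|A_2A_3| = √((-6)² + (-8)²) = √100 = 10
|A_3A_4| = √((0)² + (14)²) = √196 = 14
|A_4A_5| = √((15)² + (8)²) = √289 = 17
|A_5A_1| = √((0)² + (-14)²) = √196 = 14
Perimeter = 9 + 10 + 14 + 17 + 14 = 64.

64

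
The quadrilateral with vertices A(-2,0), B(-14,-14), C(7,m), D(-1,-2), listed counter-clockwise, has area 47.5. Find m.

The doubled signed area Σ (x_i y_{i+1} − x_{i+1} y_i) is linear in m.
With m=0 it equals 108; the coefficient of m is -13 (from the two edges through C).
So -13·m + 108 = 2·47.5 = 95 ⇒ m = 1.

1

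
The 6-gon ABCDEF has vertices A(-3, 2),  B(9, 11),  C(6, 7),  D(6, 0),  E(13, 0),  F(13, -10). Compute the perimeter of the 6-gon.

|AB| = √((12)² + (9)²) = √225 = 15
|BC| = √((-3)² + (-4)²) = √25 = 5
|CD| = √((0)² + (-7)²) = √49 = 7
|DE| = √((7)² + (0)²) = √49 = 7
|EF| = √((0)² + (-10)²) = √100 = 10
|FA| = √((-16)² + (12)²) = √400 = 20
Perimeter = 15 + 5 + 7 + 7 + 10 + 20 = 64.

64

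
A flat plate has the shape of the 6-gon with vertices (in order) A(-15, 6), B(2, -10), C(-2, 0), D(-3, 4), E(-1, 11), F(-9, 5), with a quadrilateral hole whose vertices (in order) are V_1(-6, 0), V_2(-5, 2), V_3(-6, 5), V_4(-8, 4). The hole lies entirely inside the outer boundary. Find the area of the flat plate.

90.5

Outer boundary:
Apply the shoelace formula: 2A = Σ (x_i·y_{i+1} − x_{i+1}·y_i), indices taken mod 6.
Cross-terms: 138, -20, -8, -29, 94, 21  ⇒  Σ = 196
Area = |Σ|/2 = 98.
Hole:
Apply the shoelace (surveyor's) formula: 2A = Σ (x_i·y_{i+1} − x_{i+1}·y_i), indices taken mod 4.
Σ = (-12) + (-13) + (16) + (24) = 15
Area = |Σ|/2 = 7.5.
Net area = 98 − 7.5 = 90.5.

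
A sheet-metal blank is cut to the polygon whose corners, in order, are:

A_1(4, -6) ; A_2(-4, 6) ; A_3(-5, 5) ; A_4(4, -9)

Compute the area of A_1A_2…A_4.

Σ = (0) + (10) + (25) + (12) = 47
Area = |Σ|/2 = 23.5.

23.5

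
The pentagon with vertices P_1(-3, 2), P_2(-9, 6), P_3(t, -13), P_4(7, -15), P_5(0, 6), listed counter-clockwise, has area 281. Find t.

Write out the shoelace sum; only the two edges meeting at P_3 involve t:
2·Area = [((-9)·(-13) − t·6) + (t·(-15) − 7·(-13))] + 60
       = -21·t + 268 = 562
⇒ t = -14.

-14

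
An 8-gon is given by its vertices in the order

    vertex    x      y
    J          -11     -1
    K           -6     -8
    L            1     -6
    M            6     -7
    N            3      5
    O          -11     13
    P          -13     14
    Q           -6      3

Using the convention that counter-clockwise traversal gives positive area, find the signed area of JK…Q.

199.5

Cross-terms: 82, 44, 29, 51, 94, 15, 45, 39  ⇒  Σ = 399
Signed area = Σ/2 = 199.5 (positive ⇒ counter-clockwise traversal).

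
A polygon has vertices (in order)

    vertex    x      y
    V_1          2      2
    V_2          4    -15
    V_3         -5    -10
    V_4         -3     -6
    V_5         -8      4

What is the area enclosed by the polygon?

118.5

Apply the surveyor's formula: 2A = Σ (x_i·y_{i+1} − x_{i+1}·y_i), indices taken mod 5.
V_1→V_2: (2)(-15) − (4)(2) = -38
V_2→V_3: (4)(-10) − (-5)(-15) = -115
V_3→V_4: (-5)(-6) − (-3)(-10) = 0
V_4→V_5: (-3)(4) − (-8)(-6) = -60
V_5→V_1: (-8)(2) − (2)(4) = -24
Σ = -237
Area = |Σ|/2 = 118.5.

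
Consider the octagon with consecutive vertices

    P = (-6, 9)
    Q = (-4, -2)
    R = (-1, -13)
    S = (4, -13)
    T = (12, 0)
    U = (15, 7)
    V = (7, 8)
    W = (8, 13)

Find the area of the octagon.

Σ = (48) + (50) + (65) + (156) + (84) + (71) + (27) + (150) = 651
Area = |Σ|/2 = 325.5.

325.5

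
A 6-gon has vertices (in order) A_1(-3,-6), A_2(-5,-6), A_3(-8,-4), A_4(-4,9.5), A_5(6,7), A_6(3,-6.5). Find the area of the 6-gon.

157.25

Cross-terms: -12, -28, -92, -85, -60, -37.5  ⇒  Σ = -314.5
Area = |Σ|/2 = 157.25.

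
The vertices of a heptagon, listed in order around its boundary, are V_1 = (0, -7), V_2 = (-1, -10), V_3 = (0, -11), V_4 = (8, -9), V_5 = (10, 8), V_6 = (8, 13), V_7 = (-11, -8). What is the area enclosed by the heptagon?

Apply the shoelace (surveyor's) formula: 2A = Σ (x_i·y_{i+1} − x_{i+1}·y_i), indices taken mod 7.
Cross-terms: -7, 11, 88, 154, 66, 79, 77  ⇒  Σ = 468
Area = |Σ|/2 = 234.

234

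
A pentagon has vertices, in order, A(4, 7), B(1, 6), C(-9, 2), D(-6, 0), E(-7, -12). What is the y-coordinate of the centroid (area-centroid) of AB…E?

Apply Gauss's area formula. First the cross-terms c_i = x_i·y_{i+1} − x_{i+1}·y_i:
  17, 56, 12, 72, -1  ⇒  2A = 156, A = 78.
Then Σ (y_i + y_{i+1})·c_i = -166, so ȳ = -166 / (6·78) = -83/234.

-83/234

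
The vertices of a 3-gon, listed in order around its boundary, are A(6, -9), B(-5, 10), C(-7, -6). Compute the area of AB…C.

Apply the shoelace (surveyor's) formula: 2A = Σ (x_i·y_{i+1} − x_{i+1}·y_i), indices taken mod 3.
Cross-terms: 15, 100, 99  ⇒  Σ = 214
Area = |Σ|/2 = 107.

107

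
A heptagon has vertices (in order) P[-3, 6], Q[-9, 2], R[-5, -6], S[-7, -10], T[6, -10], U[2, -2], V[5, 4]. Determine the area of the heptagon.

159

Apply the surveyor's formula: 2A = Σ (x_i·y_{i+1} − x_{i+1}·y_i), indices taken mod 7.
Σ = (48) + (64) + (8) + (130) + (8) + (18) + (42) = 318
Area = |Σ|/2 = 159.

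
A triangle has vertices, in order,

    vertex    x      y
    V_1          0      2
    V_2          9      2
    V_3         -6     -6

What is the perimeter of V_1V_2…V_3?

36

|V_1V_2| = √((9)² + (0)²) = √81 = 9
|V_2V_3| = √((-15)² + (-8)²) = √289 = 17
|V_3V_1| = √((6)² + (8)²) = √100 = 10
Perimeter = 9 + 17 + 10 = 36.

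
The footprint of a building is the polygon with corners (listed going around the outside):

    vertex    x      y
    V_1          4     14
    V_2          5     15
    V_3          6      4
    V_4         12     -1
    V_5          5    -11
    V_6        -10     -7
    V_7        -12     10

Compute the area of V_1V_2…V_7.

399

Apply the shoelace (surveyor's) formula: 2A = Σ (x_i·y_{i+1} − x_{i+1}·y_i), indices taken mod 7.
Cross-terms: -10, -70, -54, -127, -145, -184, -208  ⇒  Σ = -798
Area = |Σ|/2 = 399.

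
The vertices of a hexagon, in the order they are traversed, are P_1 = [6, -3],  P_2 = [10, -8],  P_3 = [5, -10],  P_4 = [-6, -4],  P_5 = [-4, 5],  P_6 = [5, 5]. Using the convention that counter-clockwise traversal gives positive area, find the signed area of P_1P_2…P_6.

-147

Apply the surveyor's formula: 2A = Σ (x_i·y_{i+1} − x_{i+1}·y_i), indices taken mod 6.
Σ = (-18) + (-60) + (-80) + (-46) + (-45) + (-45) = -294
Signed area = Σ/2 = -147 (negative ⇒ clockwise traversal).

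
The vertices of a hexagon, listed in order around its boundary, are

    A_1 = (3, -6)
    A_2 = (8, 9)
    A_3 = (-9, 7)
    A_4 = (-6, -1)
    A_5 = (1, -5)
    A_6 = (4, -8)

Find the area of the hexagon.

153

Apply the shoelace formula: 2A = Σ (x_i·y_{i+1} − x_{i+1}·y_i), indices taken mod 6.
Σ = (75) + (137) + (51) + (31) + (12) + (0) = 306
Area = |Σ|/2 = 153.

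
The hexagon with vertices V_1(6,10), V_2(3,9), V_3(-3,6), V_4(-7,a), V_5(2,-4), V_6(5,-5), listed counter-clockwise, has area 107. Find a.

3

Write out the shoelace sum; only the two edges meeting at V_4 involve a:
2·Area = [((-3)·a − (-7)·6) + ((-7)·(-4) − 2·a)] + 159
       = -5·a + 229 = 214
⇒ a = 3.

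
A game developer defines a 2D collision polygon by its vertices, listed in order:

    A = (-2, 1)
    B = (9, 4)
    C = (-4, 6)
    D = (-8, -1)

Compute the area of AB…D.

47.5

Apply the surveyor's formula: 2A = Σ (x_i·y_{i+1} − x_{i+1}·y_i), indices taken mod 4.
Σ = (-17) + (70) + (52) + (-10) = 95
Area = |Σ|/2 = 47.5.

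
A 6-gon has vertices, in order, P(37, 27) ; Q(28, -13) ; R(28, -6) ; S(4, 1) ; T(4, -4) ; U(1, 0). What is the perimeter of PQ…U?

128

|PQ| = √((-9)² + (-40)²) = √1681 = 41
|QR| = √((0)² + (7)²) = √49 = 7
|RS| = √((-24)² + (7)²) = √625 = 25
|ST| = √((0)² + (-5)²) = √25 = 5
|TU| = √((-3)² + (4)²) = √25 = 5
|UP| = √((36)² + (27)²) = √2025 = 45
Perimeter = 41 + 7 + 25 + 5 + 5 + 45 = 128.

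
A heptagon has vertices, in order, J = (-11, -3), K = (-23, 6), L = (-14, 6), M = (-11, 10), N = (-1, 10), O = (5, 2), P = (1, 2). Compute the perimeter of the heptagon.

66

|JK| = √((-12)² + (9)²) = √225 = 15
|KL| = √((9)² + (0)²) = √81 = 9
|LM| = √((3)² + (4)²) = √25 = 5
|MN| = √((10)² + (0)²) = √100 = 10
|NO| = √((6)² + (-8)²) = √100 = 10
|OP| = √((-4)² + (0)²) = √16 = 4
|PJ| = √((-12)² + (-5)²) = √169 = 13
Perimeter = 15 + 9 + 5 + 10 + 10 + 4 + 13 = 66.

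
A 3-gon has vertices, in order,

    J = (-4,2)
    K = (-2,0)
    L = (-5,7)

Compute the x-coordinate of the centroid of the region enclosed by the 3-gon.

-11/3

Apply the surveyor's formula. First the cross-terms c_i = x_i·y_{i+1} − x_{i+1}·y_i:
  4, -14, 18  ⇒  2A = 8, A = 4.
Then Σ (x_i + x_{i+1})·c_i = -88, so x̄ = -88 / (6·4) = -11/3.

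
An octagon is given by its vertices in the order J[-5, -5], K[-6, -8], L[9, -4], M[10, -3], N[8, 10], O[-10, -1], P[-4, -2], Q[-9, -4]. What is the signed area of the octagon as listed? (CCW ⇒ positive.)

187

Σ = (10) + (96) + (13) + (124) + (92) + (16) + (-2) + (25) = 374
Signed area = Σ/2 = 187 (positive ⇒ counter-clockwise traversal).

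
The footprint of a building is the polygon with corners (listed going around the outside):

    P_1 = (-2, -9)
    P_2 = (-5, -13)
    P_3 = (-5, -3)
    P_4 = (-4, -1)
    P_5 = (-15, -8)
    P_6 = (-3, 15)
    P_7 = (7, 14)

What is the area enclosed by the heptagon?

245

Apply the shoelace (surveyor's) formula: 2A = Σ (x_i·y_{i+1} − x_{i+1}·y_i), indices taken mod 7.
Σ = (-19) + (-50) + (-7) + (17) + (-249) + (-147) + (-35) = -490
Area = |Σ|/2 = 245.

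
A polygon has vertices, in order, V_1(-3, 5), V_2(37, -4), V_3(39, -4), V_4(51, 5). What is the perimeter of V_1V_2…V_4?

112

|V_1V_2| = √((40)² + (-9)²) = √1681 = 41
|V_2V_3| = √((2)² + (0)²) = √4 = 2
|V_3V_4| = √((12)² + (9)²) = √225 = 15
|V_4V_1| = √((-54)² + (0)²) = √2916 = 54
Perimeter = 41 + 2 + 15 + 54 = 112.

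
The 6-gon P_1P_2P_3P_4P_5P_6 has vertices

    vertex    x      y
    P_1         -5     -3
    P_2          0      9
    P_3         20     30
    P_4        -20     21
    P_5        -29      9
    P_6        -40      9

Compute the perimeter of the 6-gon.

146

|P_1P_2| = √((5)² + (12)²) = √169 = 13
|P_2P_3| = √((20)² + (21)²) = √841 = 29
|P_3P_4| = √((-40)² + (-9)²) = √1681 = 41
|P_4P_5| = √((-9)² + (-12)²) = √225 = 15
|P_5P_6| = √((-11)² + (0)²) = √121 = 11
|P_6P_1| = √((35)² + (-12)²) = √1369 = 37
Perimeter = 13 + 29 + 41 + 15 + 11 + 37 = 146.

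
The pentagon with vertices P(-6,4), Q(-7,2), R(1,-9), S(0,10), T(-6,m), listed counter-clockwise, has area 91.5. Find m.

Write out the shoelace sum; only the two edges meeting at T involve m:
2·Area = [(0·m − (-6)·10) + ((-6)·4 − (-6)·m)] + 87
       = 6·m + 123 = 183
⇒ m = 10.

10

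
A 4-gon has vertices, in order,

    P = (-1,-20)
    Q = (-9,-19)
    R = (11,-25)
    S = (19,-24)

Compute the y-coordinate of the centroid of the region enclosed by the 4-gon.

-269/12

Apply the surveyor's formula. First the cross-terms c_i = x_i·y_{i+1} − x_{i+1}·y_i:
  -161, 434, 211, -404  ⇒  2A = 80, A = 40.
Then Σ (y_i + y_{i+1})·c_i = -5380, so ȳ = -5380 / (6·40) = -269/12.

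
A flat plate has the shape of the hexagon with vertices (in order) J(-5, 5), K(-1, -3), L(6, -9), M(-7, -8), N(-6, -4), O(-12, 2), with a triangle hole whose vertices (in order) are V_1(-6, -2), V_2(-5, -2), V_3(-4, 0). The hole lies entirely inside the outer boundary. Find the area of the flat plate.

96

Outer boundary:
Apply the shoelace (surveyor's) formula: 2A = Σ (x_i·y_{i+1} − x_{i+1}·y_i), indices taken mod 6.
Σ = (20) + (27) + (-111) + (-20) + (-60) + (-50) = -194
Area = |Σ|/2 = 97.
Hole:
Apply Gauss's area formula: 2A = Σ (x_i·y_{i+1} − x_{i+1}·y_i), indices taken mod 3.
Σ = (2) + (-8) + (8) = 2
Area = |Σ|/2 = 1.
Net area = 97 − 1 = 96.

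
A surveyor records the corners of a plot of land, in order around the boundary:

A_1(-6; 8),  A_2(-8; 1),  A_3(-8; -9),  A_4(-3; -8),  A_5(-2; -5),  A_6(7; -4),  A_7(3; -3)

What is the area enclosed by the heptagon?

107

Σ = (58) + (80) + (37) + (-1) + (43) + (-9) + (6) = 214
Area = |Σ|/2 = 107.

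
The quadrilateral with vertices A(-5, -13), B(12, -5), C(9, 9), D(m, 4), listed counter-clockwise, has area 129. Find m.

The doubled signed area Σ (x_i y_{i+1} − x_{i+1} y_i) is linear in m.
With m=0 it equals 390; the coefficient of m is -22 (from the two edges through D).
So -22·m + 390 = 2·129 = 258 ⇒ m = 6.

6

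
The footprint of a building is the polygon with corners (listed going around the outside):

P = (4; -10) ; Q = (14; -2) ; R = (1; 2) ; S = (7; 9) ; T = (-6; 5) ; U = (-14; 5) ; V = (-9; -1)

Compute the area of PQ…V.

Apply Gauss's area formula: 2A = Σ (x_i·y_{i+1} − x_{i+1}·y_i), indices taken mod 7.
Σ = (132) + (30) + (-5) + (89) + (40) + (59) + (94) = 439
Area = |Σ|/2 = 219.5.

219.5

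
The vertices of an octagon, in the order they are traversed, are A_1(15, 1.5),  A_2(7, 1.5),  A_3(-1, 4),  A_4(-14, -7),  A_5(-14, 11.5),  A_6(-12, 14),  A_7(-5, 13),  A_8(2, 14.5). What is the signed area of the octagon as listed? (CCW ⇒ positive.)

Apply the surveyor's formula: 2A = Σ (x_i·y_{i+1} − x_{i+1}·y_i), indices taken mod 8.
Σ = (12) + (29.5) + (63) + (-259) + (-58) + (-86) + (-98.5) + (-214.5) = -611.5
Signed area = Σ/2 = -305.75 (negative ⇒ clockwise traversal).

-305.75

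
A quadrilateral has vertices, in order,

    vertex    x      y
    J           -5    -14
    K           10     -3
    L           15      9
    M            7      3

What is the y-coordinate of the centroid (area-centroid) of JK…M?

Apply Gauss's area formula. First the cross-terms c_i = x_i·y_{i+1} − x_{i+1}·y_i:
  155, 135, -18, -83  ⇒  2A = 189, A = 94.5.
Then Σ (y_i + y_{i+1})·c_i = -1128, so ȳ = -1128 / (6·94.5) = -376/189.

-376/189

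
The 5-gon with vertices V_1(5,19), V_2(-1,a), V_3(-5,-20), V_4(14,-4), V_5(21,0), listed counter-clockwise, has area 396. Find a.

-3

The doubled signed area Σ (x_i y_{i+1} − x_{i+1} y_i) is linear in a.
With a=0 it equals 822; the coefficient of a is 10 (from the two edges through V_2).
So 10·a + 822 = 2·396 = 792 ⇒ a = -3.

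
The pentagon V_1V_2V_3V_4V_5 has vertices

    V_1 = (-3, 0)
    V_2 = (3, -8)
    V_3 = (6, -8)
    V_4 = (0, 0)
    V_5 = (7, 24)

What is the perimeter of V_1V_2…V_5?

|V_1V_2| = √((6)² + (-8)²) = √100 = 10
|V_2V_3| = √((3)² + (0)²) = √9 = 3
|V_3V_4| = √((-6)² + (8)²) = √100 = 10
|V_4V_5| = √((7)² + (24)²) = √625 = 25
|V_5V_1| = √((-10)² + (-24)²) = √676 = 26
Perimeter = 10 + 3 + 10 + 25 + 26 = 74.

74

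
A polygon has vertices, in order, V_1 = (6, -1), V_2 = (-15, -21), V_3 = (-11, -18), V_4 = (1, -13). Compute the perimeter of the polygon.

|V_1V_2| = √((-21)² + (-20)²) = √841 = 29
|V_2V_3| = √((4)² + (3)²) = √25 = 5
|V_3V_4| = √((12)² + (5)²) = √169 = 13
|V_4V_1| = √((5)² + (12)²) = √169 = 13
Perimeter = 29 + 5 + 13 + 13 = 60.

60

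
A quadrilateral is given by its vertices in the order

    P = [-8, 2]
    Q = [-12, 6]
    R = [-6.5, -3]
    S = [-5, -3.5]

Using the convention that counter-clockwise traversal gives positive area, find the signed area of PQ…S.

Apply the shoelace (surveyor's) formula: 2A = Σ (x_i·y_{i+1} − x_{i+1}·y_i), indices taken mod 4.
P→Q: (-8)(6) − (-12)(2) = -24
Q→R: (-12)(-3) − (-6.5)(6) = 75
R→S: (-6.5)(-3.5) − (-5)(-3) = 7.75
S→P: (-5)(2) − (-8)(-3.5) = -38
Σ = 20.75
Signed area = Σ/2 = 10.375 (positive ⇒ counter-clockwise traversal).

10.375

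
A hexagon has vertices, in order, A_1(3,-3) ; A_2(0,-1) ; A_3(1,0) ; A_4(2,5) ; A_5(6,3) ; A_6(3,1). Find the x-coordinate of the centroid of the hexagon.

71/27

Apply the shoelace formula. First the cross-terms c_i = x_i·y_{i+1} − x_{i+1}·y_i:
  -3, 1, 5, -24, -3, -12  ⇒  2A = -36, A = -18.
Then Σ (x_i + x_{i+1})·c_i = -284, so x̄ = -284 / (6·(-18)) = 71/27.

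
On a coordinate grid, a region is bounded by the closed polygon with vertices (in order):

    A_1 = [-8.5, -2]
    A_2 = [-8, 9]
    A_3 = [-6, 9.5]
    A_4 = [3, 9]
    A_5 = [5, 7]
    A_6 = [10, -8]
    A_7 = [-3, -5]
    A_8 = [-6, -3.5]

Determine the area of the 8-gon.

221.125

Apply the shoelace (surveyor's) formula: 2A = Σ (x_i·y_{i+1} − x_{i+1}·y_i), indices taken mod 8.
Σ = (-92.5) + (-22) + (-82.5) + (-24) + (-110) + (-74) + (-19.5) + (-17.75) = -442.25
Area = |Σ|/2 = 221.125.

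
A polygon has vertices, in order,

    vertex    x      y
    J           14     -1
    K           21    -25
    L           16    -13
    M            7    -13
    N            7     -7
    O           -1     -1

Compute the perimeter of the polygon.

|JK| = √((7)² + (-24)²) = √625 = 25
|KL| = √((-5)² + (12)²) = √169 = 13
|LM| = √((-9)² + (0)²) = √81 = 9
|MN| = √((0)² + (6)²) = √36 = 6
|NO| = √((-8)² + (6)²) = √100 = 10
|OJ| = √((15)² + (0)²) = √225 = 15
Perimeter = 25 + 13 + 9 + 6 + 10 + 15 = 78.

78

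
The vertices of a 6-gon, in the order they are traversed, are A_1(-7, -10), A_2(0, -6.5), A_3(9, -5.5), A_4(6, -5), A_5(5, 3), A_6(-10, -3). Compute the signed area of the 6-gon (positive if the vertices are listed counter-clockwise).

Apply the shoelace (surveyor's) formula: 2A = Σ (x_i·y_{i+1} − x_{i+1}·y_i), indices taken mod 6.
Σ = (45.5) + (58.5) + (-12) + (43) + (15) + (79) = 229
Signed area = Σ/2 = 114.5 (positive ⇒ counter-clockwise traversal).

114.5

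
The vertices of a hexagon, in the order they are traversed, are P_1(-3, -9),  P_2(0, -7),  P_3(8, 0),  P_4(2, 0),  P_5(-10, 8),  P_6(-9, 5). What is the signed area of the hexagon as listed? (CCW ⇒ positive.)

Apply the shoelace (surveyor's) formula: 2A = Σ (x_i·y_{i+1} − x_{i+1}·y_i), indices taken mod 6.
P_1→P_2: (-3)(-7) − (0)(-9) = 21
P_2→P_3: (0)(0) − (8)(-7) = 56
P_3→P_4: (8)(0) − (2)(0) = 0
P_4→P_5: (2)(8) − (-10)(0) = 16
P_5→P_6: (-10)(5) − (-9)(8) = 22
P_6→P_1: (-9)(-9) − (-3)(5) = 96
Σ = 211
Signed area = Σ/2 = 105.5 (positive ⇒ counter-clockwise traversal).

105.5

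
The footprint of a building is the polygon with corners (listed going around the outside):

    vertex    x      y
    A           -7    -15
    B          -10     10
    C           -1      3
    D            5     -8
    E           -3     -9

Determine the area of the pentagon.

Cross-terms: -220, -20, -7, -69, -18  ⇒  Σ = -334
Area = |Σ|/2 = 167.

167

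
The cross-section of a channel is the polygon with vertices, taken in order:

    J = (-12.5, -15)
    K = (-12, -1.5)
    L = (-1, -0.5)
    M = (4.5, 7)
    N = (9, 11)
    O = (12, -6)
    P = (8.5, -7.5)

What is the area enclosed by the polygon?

310.625

Apply the surveyor's formula: 2A = Σ (x_i·y_{i+1} − x_{i+1}·y_i), indices taken mod 7.
Σ = (-161.25) + (4.5) + (-4.75) + (-13.5) + (-186) + (-39) + (-221.25) = -621.25
Area = |Σ|/2 = 310.625.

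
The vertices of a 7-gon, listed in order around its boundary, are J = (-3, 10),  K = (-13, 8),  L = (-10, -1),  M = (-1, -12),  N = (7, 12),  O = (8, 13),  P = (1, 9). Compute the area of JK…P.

Apply Gauss's area formula: 2A = Σ (x_i·y_{i+1} − x_{i+1}·y_i), indices taken mod 7.
Σ = (106) + (93) + (119) + (72) + (-5) + (59) + (37) = 481
Area = |Σ|/2 = 240.5.

240.5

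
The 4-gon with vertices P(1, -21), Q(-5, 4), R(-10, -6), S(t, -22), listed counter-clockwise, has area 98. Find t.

Write out the shoelace sum; only the two edges meeting at S involve t:
2·Area = [((-10)·(-22) − t·(-6)) + (t·(-21) − 1·(-22))] + -31
       = -15·t + 211 = 196
⇒ t = 1.

1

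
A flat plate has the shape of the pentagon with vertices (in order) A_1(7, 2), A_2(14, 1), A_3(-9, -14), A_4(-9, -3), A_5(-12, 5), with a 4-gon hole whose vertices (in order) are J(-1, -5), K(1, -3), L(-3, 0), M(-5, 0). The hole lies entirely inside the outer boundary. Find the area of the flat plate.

Outer boundary:
Apply the shoelace (surveyor's) formula: 2A = Σ (x_i·y_{i+1} − x_{i+1}·y_i), indices taken mod 5.
Σ = (-21) + (-187) + (-99) + (-81) + (-59) = -447
Area = |Σ|/2 = 223.5.
Hole:
Apply the shoelace (surveyor's) formula: 2A = Σ (x_i·y_{i+1} − x_{i+1}·y_i), indices taken mod 4.
Cross-terms: 8, -9, 0, 25  ⇒  Σ = 24
Area = |Σ|/2 = 12.
Net area = 223.5 − 12 = 211.5.

211.5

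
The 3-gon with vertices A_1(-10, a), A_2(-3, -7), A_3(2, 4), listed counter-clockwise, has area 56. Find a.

0

The doubled signed area Σ (x_i y_{i+1} − x_{i+1} y_i) is linear in a.
With a=0 it equals 112; the coefficient of a is 5 (from the two edges through A_1).
So 5·a + 112 = 2·56 = 112 ⇒ a = 0.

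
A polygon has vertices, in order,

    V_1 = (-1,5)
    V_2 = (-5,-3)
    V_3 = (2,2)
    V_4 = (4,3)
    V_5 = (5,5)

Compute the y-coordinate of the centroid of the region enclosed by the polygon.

130/57

Apply the surveyor's formula. First the cross-terms c_i = x_i·y_{i+1} − x_{i+1}·y_i:
  28, -4, -2, 5, 30  ⇒  2A = 57, A = 28.5.
Then Σ (y_i + y_{i+1})·c_i = 390, so ȳ = 390 / (6·28.5) = 130/57.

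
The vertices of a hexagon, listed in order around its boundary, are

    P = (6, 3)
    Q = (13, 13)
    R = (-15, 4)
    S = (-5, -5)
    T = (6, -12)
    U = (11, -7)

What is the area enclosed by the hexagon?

318

Apply Gauss's area formula: 2A = Σ (x_i·y_{i+1} − x_{i+1}·y_i), indices taken mod 6.
Σ = (39) + (247) + (95) + (90) + (90) + (75) = 636
Area = |Σ|/2 = 318.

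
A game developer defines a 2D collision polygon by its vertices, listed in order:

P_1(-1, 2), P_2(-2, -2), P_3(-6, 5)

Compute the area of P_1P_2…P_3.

11.5

Apply the shoelace formula: 2A = Σ (x_i·y_{i+1} − x_{i+1}·y_i), indices taken mod 3.
P_1→P_2: (-1)(-2) − (-2)(2) = 6
P_2→P_3: (-2)(5) − (-6)(-2) = -22
P_3→P_1: (-6)(2) − (-1)(5) = -7
Σ = -23
Area = |Σ|/2 = 11.5.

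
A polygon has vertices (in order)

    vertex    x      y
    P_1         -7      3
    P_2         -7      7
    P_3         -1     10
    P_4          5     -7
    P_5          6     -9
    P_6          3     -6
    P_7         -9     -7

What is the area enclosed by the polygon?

148.5

Cross-terms: -28, -63, -43, -3, -9, -75, -76  ⇒  Σ = -297
Area = |Σ|/2 = 148.5.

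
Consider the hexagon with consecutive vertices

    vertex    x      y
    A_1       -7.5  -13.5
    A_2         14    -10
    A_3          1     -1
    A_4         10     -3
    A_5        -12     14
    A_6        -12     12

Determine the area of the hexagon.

323.5

Σ = (264) + (-4) + (7) + (104) + (24) + (252) = 647
Area = |Σ|/2 = 323.5.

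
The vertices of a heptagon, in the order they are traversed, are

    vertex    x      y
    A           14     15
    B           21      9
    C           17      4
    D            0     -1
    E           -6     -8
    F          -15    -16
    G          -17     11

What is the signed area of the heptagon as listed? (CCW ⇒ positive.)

Apply Gauss's area formula: 2A = Σ (x_i·y_{i+1} − x_{i+1}·y_i), indices taken mod 7.
Cross-terms: -189, -69, -17, -6, -24, -437, -409  ⇒  Σ = -1151
Signed area = Σ/2 = -575.5 (negative ⇒ clockwise traversal).

-575.5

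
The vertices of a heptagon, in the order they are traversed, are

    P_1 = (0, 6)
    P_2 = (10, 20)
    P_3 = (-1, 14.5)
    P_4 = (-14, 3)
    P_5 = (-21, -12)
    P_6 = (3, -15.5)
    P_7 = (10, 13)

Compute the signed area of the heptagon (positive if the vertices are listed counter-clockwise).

Apply the shoelace formula: 2A = Σ (x_i·y_{i+1} − x_{i+1}·y_i), indices taken mod 7.
Cross-terms: -60, 165, 200, 231, 361.5, 194, 60  ⇒  Σ = 1151.5
Signed area = Σ/2 = 575.75 (positive ⇒ counter-clockwise traversal).

575.75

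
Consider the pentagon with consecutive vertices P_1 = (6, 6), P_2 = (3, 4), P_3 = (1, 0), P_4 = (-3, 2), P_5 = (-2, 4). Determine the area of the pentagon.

20

Σ = (6) + (-4) + (2) + (-8) + (-36) = -40
Area = |Σ|/2 = 20.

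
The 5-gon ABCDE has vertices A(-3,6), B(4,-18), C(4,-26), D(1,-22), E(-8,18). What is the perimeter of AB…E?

|AB| = √((7)² + (-24)²) = √625 = 25
|BC| = √((0)² + (-8)²) = √64 = 8
|CD| = √((-3)² + (4)²) = √25 = 5
|DE| = √((-9)² + (40)²) = √1681 = 41
|EA| = √((5)² + (-12)²) = √169 = 13
Perimeter = 25 + 8 + 5 + 41 + 13 = 92.

92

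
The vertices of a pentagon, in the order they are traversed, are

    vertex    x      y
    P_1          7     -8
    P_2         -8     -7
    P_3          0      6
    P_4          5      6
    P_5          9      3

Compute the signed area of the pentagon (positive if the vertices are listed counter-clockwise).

-161.5

Σ = (-113) + (-48) + (-30) + (-39) + (-93) = -323
Signed area = Σ/2 = -161.5 (negative ⇒ clockwise traversal).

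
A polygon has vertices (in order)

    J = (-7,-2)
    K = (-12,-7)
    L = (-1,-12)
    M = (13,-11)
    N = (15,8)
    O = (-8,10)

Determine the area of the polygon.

Σ = (25) + (137) + (167) + (269) + (214) + (86) = 898
Area = |Σ|/2 = 449.

449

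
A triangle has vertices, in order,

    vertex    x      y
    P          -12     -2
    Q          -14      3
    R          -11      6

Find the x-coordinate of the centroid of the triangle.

-37/3

Apply the shoelace formula. First the cross-terms c_i = x_i·y_{i+1} − x_{i+1}·y_i:
  -64, -51, 94  ⇒  2A = -21, A = -10.5.
Then Σ (x_i + x_{i+1})·c_i = 777, so x̄ = 777 / (6·(-10.5)) = -37/3.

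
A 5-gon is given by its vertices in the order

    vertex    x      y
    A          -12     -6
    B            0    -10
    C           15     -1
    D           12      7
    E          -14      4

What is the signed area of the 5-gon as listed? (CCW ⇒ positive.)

A→B: (-12)(-10) − (0)(-6) = 120
B→C: (0)(-1) − (15)(-10) = 150
C→D: (15)(7) − (12)(-1) = 117
D→E: (12)(4) − (-14)(7) = 146
E→A: (-14)(-6) − (-12)(4) = 132
Σ = 665
Signed area = Σ/2 = 332.5 (positive ⇒ counter-clockwise traversal).

332.5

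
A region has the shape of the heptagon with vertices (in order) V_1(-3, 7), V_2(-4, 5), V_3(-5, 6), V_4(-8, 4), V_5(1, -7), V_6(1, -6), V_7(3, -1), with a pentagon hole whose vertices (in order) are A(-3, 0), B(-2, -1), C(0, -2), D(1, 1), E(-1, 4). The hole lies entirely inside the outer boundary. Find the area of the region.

52

Outer boundary:
Apply the shoelace (surveyor's) formula: 2A = Σ (x_i·y_{i+1} − x_{i+1}·y_i), indices taken mod 7.
Cross-terms: 13, 1, 28, 52, 1, 17, 18  ⇒  Σ = 130
Area = |Σ|/2 = 65.
Hole:
Apply Gauss's area formula: 2A = Σ (x_i·y_{i+1} − x_{i+1}·y_i), indices taken mod 5.
A→B: (-3)(-1) − (-2)(0) = 3
B→C: (-2)(-2) − (0)(-1) = 4
C→D: (0)(1) − (1)(-2) = 2
D→E: (1)(4) − (-1)(1) = 5
E→A: (-1)(0) − (-3)(4) = 12
Σ = 26
Area = |Σ|/2 = 13.
Net area = 65 − 13 = 52.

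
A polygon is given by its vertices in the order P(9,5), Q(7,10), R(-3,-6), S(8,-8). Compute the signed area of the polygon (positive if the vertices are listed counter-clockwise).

Σ = (55) + (-12) + (72) + (112) = 227
Signed area = Σ/2 = 113.5 (positive ⇒ counter-clockwise traversal).

113.5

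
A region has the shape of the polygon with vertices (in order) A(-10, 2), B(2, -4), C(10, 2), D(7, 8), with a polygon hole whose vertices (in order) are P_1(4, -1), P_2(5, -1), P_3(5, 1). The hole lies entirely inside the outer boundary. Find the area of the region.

119

Outer boundary:
Cross-terms: 36, 44, 66, 94  ⇒  Σ = 240
Area = |Σ|/2 = 120.
Hole:
Apply the shoelace (surveyor's) formula: 2A = Σ (x_i·y_{i+1} − x_{i+1}·y_i), indices taken mod 3.
Σ = (1) + (10) + (-9) = 2
Area = |Σ|/2 = 1.
Net area = 120 − 1 = 119.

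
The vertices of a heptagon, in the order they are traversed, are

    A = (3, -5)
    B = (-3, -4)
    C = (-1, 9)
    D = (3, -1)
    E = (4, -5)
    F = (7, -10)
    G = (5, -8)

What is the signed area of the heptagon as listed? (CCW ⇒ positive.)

Apply the shoelace (surveyor's) formula: 2A = Σ (x_i·y_{i+1} − x_{i+1}·y_i), indices taken mod 7.
Σ = (-27) + (-31) + (-26) + (-11) + (-5) + (-6) + (-1) = -107
Signed area = Σ/2 = -53.5 (negative ⇒ clockwise traversal).

-53.5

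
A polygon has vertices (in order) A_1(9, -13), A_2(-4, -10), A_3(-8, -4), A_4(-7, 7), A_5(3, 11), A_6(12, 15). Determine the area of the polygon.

Cross-terms: -142, -64, -84, -98, -87, -291  ⇒  Σ = -766
Area = |Σ|/2 = 383.

383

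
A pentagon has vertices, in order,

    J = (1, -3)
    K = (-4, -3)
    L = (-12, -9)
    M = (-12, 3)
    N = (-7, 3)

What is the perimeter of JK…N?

42

|JK| = √((-5)² + (0)²) = √25 = 5
|KL| = √((-8)² + (-6)²) = √100 = 10
|LM| = √((0)² + (12)²) = √144 = 12
|MN| = √((5)² + (0)²) = √25 = 5
|NJ| = √((8)² + (-6)²) = √100 = 10
Perimeter = 5 + 10 + 12 + 5 + 10 = 42.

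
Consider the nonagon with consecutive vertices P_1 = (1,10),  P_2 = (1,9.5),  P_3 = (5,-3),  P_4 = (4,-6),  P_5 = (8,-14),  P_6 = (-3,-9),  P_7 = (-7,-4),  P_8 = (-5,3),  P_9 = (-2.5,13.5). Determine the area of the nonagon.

Apply Gauss's area formula: 2A = Σ (x_i·y_{i+1} − x_{i+1}·y_i), indices taken mod 9.
Σ = (-0.5) + (-50.5) + (-18) + (-8) + (-114) + (-51) + (-41) + (-60) + (-38.5) = -381.5
Area = |Σ|/2 = 190.75.

190.75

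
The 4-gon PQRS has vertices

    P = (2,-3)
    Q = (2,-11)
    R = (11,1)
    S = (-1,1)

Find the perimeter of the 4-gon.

|PQ| = √((0)² + (-8)²) = √64 = 8
|QR| = √((9)² + (12)²) = √225 = 15
|RS| = √((-12)² + (0)²) = √144 = 12
|SP| = √((3)² + (-4)²) = √25 = 5
Perimeter = 8 + 15 + 12 + 5 = 40.

40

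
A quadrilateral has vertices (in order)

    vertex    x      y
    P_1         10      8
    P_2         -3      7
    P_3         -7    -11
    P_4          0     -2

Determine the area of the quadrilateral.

105

Apply the shoelace (surveyor's) formula: 2A = Σ (x_i·y_{i+1} − x_{i+1}·y_i), indices taken mod 4.
P_1→P_2: (10)(7) − (-3)(8) = 94
P_2→P_3: (-3)(-11) − (-7)(7) = 82
P_3→P_4: (-7)(-2) − (0)(-11) = 14
P_4→P_1: (0)(8) − (10)(-2) = 20
Σ = 210
Area = |Σ|/2 = 105.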